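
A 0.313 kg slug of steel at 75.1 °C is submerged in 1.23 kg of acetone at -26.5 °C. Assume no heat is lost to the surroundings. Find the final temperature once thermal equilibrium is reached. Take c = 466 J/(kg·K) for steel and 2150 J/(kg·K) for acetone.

T_f ≈ -21.2 °C

Taking heat into each body as positive, Σ m c ΔT = 0:
0.313*466*(T − 75.1) + 1.23*2150*(T − (-26.5)) = 0
145.86(T − 75.1) + 2644.5(T − (-26.5)) = 0
(145.86 + 2644.5) T = 145.86*75.1 + 2644.5*(-26.5)
T = -59125 / 2790.4 = -21.2 °C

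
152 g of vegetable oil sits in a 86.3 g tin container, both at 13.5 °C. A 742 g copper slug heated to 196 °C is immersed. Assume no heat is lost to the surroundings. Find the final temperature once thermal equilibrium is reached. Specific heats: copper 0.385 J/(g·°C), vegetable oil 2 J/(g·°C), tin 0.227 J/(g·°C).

T_f ≈ 99.1 °C

Setting the total heat transfer to zero:
742·0.385·(T − 196) + 152·2·(T − 13.5) + 86.3·0.227·(T − 13.5) = 0
(285.67 + 304 + 19.59) T = 285.67·196 + 304·13.5 + 19.59·13.5
T ≈ 99.07 °C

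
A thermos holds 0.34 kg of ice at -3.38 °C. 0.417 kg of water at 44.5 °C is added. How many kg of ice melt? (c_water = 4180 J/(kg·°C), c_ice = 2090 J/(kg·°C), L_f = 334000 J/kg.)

Cooling the water to 0 °C releases 0.417·4180·44.5 = 77566 J.
Warming the ice to 0 °C takes 0.34·2090·3.38 = 2401.8 J, leaving 75164 J for melting.
Melting all 0.34 kg of ice would need 0.34·334000 = 113560 J.
That's not enough to melt it all — equilibrium is at 0 °C with ice remaining.
Mass melted = 75164/334000 ≈ 0.225 kg.

m_melted ≈ 0.225 kg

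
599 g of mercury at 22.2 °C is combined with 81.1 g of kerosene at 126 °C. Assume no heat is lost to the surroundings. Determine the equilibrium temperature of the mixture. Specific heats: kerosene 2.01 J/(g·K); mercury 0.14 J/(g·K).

Setting the total heat transfer to zero:
81.1×2.01×(T − 126) + 599×0.14×(T − 22.2) = 0
163.01(T − 126) + 83.86(T − 22.2) = 0
(163.01 + 83.86) T = 163.01×126 + 83.86×22.2
T = 22401 / 246.87 = 90.7 °C

T_f ≈ 90.7 °C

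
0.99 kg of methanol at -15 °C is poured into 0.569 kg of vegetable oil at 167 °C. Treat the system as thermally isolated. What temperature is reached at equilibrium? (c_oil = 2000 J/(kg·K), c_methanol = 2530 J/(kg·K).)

T_f ≈ 41.9 °C

Let T be the final temperature. ΣQ_i = 0:
0.569*2000*(T − 167) + 0.99*2530*(T − (-15)) = 0
3642.7 T = 152476
T = 152476/3642.7 ≈ 41.86 °C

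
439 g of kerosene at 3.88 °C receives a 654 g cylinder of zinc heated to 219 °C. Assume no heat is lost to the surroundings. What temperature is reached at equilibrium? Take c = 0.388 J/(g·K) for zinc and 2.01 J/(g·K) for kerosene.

T_f ≈ 51.9 °C

With ΣQ=0 the equilibrium temperature is the m·c-weighted mean:
T_f = (253.75*219 + 882.39*3.88) / (253.75 + 882.39)
    = 58995 / 1136.1 ≈ 51.93 °C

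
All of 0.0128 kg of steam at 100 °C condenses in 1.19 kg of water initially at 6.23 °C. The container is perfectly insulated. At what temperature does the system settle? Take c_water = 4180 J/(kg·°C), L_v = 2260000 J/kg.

T_f ≈ 13.0 °C

Energy balance with sensible and latent terms:
condense steam: −0.0128×2260000 = −28928; condensate cools 100→T: 0.0128×4180×(T − 100) = 53.5(T − 100); water warms: 1.19×4180×(T − 6.23) = 4974.2(T − 6.23)
5027.7 T = 28928 + 5350.4 + 30989 = 65268
T ≈ 12.98 °C, under the boiling point, so the assumption holds.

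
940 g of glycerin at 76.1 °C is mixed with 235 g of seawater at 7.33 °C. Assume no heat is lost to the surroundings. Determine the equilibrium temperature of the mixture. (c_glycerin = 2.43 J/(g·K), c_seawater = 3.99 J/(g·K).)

T_f ≈ 56.1 °C

With ΣQ=0 the equilibrium temperature is the m·c-weighted mean:
T_f = (2284.2·76.1 + 937.65·7.33) / (2284.2 + 937.65)
    = 180701 / 3221.9 ≈ 56.09 °C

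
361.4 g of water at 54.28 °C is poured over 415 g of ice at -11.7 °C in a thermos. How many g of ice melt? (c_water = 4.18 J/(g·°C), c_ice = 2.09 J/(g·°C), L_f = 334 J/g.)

m_melted ≈ 215 g

Cooling the water to 0 °C releases 361.4·4.18·54.28 = 81998 J.
Warming the ice to 0 °C takes 415·2.09·11.7 = 10148 J, leaving 71850 J for melting.
To melt every bit of ice: 415·334 = 138610 J.
That's not enough to melt it all — equilibrium is at 0 °C with ice remaining.
Mass melted = 71850/334 ≈ 215.1 g.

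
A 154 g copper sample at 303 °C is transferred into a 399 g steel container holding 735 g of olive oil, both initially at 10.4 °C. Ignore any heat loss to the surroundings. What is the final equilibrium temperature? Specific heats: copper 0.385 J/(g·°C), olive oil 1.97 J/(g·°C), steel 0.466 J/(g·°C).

With ΣQ=0 the equilibrium temperature is the m·c-weighted mean:
T_f = (59.29×303 + 1448×10.4 + 185.93×10.4) / (59.29 + 1448 + 185.93)
    = 34957 / 1693.2 ≈ 20.65 °C

T_f ≈ 20.6 °C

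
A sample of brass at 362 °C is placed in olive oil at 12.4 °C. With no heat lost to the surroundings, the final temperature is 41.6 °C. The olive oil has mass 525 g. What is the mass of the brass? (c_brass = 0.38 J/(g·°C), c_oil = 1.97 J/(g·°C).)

Setting the total heat transfer to zero:
m·0.38·(41.6 − 362) + 525·1.97·(41.6 − 12.4) = 0
-121.75 m = -30200
m = -30200/-121.75 ≈ 248 g

m ≈ 248 g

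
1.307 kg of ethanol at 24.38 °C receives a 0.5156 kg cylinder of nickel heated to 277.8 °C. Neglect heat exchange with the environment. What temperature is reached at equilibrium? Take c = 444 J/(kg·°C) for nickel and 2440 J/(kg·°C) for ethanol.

Setting the total heat transfer to zero:
0.5156*444*(T − 277.8) + 1.307*2440*(T − 24.38) = 0
3418 T = 141346
T = 141346 / 3418 = 41.4 °C

T_f ≈ 41.4 °C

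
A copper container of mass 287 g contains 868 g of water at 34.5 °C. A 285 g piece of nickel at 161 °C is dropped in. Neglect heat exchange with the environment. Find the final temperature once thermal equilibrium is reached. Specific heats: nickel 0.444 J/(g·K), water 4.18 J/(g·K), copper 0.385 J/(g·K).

Conservation of energy gives ΣQ = 0:
285×0.444×(T − 161) + 868×4.18×(T − 34.5) + 287×0.385×(T − 34.5) = 0
126.54(T − 161) + 3628.2(T − 34.5) + 110.5(T − 34.5) = 0
(126.54 + 3628.2 + 110.5) T = 126.54×161 + 3628.2×34.5 + 110.5×34.5
T = 149359/3865.3 ≈ 38.64 °C

T_f ≈ 38.6 °C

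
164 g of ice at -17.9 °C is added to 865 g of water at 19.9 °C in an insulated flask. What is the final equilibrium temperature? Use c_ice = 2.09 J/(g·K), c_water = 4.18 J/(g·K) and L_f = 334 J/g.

T_f ≈ 2.6 °C

Net heat exchanged in the isolated system is zero:
warm ice to 0 °C: 164·2.09·(0 − (-17.9)) = 6135.4
  fusion: m_ice L_f = 164·334 = 54776
  meltwater 0→T: 164·4.18·T = 685.52 T
  water: 3615.7(T − 19.9)
4301.2 T = 71952 − 60911 = 11041
T ≈ 2.57 °C — above 0 °C, consistent with complete melting.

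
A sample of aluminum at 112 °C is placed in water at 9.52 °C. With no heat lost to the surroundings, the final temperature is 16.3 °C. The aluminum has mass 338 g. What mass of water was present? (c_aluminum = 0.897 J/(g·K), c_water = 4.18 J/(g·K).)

Setting the total heat transfer to zero:
338·0.897·(16.3 − 112) + m·4.18·(16.3 − 9.52) = 0
28.34 m = 29015
m = 29015/28.34 ≈ 1024 g

m ≈ 1020 g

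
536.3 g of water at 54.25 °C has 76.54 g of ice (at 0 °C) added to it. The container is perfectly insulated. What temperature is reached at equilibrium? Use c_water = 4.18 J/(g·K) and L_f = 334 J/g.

Taking heat into each body as positive, Σ m c ΔT = 0:
latent heat to melt: 76.54×334 = 25564
  meltwater 0→T: 76.54×4.18×T = 319.94 T
  water cools: 536.3×4.18×(T − 54.25) = 2241.7(T − 54.25)
2561.7 T = 121614 − 25564 = 96050
T ≈ 37.49 °C. Since T > 0 °C, the all-ice-melts assumption holds.

T_f ≈ 37.5 °C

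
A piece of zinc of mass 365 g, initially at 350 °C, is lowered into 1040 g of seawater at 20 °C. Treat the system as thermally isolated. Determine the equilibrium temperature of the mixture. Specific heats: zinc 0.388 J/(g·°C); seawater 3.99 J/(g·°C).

Heat gained plus heat lost sum to zero:
365×0.388×(T − 350) + 1040×3.99×(T − 20) = 0
141.62(T − 350) + 4149.6(T − 20) = 0
4291.2 T = 132559
T ≈ 30.89 °C

T_f ≈ 30.9 °C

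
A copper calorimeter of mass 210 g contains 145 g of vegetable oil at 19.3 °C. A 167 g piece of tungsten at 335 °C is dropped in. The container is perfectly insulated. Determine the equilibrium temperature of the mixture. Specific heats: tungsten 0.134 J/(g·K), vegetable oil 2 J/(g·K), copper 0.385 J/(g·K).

T_f ≈ 37.3 °C

Energy conservation, ΣQ = 0:
167·0.134·(T − 335) + 145·2·(T − 19.3) + 210·0.385·(T − 19.3) = 0
22.38(T − 335) + 290(T − 19.3) + 80.85(T − 19.3) = 0
(22.38 + 290 + 80.85) T = 22.38·335 + 290·19.3 + 80.85·19.3
T = 14654 / 393.23 = 37.3 °C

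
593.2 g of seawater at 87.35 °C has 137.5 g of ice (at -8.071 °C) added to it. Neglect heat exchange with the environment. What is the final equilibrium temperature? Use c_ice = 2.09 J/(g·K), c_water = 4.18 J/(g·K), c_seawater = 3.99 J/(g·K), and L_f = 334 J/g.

T_f ≈ 53.9 °C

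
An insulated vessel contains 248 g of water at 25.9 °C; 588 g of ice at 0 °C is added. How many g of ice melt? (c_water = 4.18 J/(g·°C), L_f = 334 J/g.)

m_melted ≈ 80.4 g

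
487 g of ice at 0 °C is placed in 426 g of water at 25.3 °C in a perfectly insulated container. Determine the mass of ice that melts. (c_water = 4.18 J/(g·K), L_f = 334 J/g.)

Heat available from the water dropping to 0 °C: 426×4.18×25.3 = 45051 J.
Fully melting the ice requires m_ice L_f = 487×334 = 162658 J.
45051 J < 162658 J, so only part of the ice melts and the system sits at 0 °C.
Mass melted = 45051/334 ≈ 134.9 g.

m_melted ≈ 135 g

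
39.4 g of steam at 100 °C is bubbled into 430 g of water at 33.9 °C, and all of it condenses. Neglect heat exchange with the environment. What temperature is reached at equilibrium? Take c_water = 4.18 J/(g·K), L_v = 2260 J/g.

T_f ≈ 84.8 °C

Heat gained plus heat lost sum to zero:
condense steam: −39.4·2260 = −89044; condensate cools 100→T: 39.4·4.18·(T − 100) = 164.69(T − 100); water warms: 430·4.18·(T − 33.9) = 1797.4(T − 33.9)
1962.1 T = 89044 + 16469 + 60932 = 166445
T ≈ 84.83 °C — below 100 °C, confirming all the steam condensed.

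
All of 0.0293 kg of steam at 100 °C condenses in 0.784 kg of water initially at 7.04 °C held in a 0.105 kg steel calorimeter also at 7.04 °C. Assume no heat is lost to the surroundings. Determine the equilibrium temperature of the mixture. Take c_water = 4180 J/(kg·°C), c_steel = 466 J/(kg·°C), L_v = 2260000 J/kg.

T_f ≈ 29.5 °C

Heat gained plus heat lost sum to zero:
condense steam: −0.0293×2260000 = −66218
  condensate cools 100→T: 0.0293×4180×(T − 100) = 122.47(T − 100)
  water warms: 0.784×4180×(T − 7.04) = 3277.1(T − 7.04)
  cup: 48.93(T − 7.04)
3448.5 T = 66218 + 12247 + 23415 = 101881
T ≈ 29.54 °C — below 100 °C, confirming all the steam condensed.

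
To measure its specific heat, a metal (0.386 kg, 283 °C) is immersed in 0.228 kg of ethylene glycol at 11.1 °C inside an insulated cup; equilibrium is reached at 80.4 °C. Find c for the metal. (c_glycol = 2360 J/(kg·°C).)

m_s c (T_s − T_f) = m_glycol c_glycol (T_f − T_0):
0.386×c×(283 − 80.4) = 0.228×2360×(80.4 − 11.1)
78.2 c = 37289  ⇒  c ≈ 476.8 J/(kg·°C)

c ≈ 477 J/(kg·°C)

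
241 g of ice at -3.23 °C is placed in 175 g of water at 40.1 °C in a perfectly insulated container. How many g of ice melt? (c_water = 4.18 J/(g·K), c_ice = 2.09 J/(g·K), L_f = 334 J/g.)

Water can give up m c ΔT = 175·4.18·40.1 = 29333 J before reaching 0 °C.
Warming the ice to 0 °C takes 241·2.09·3.23 = 1626.9 J, leaving 27706 J for melting.
Melting all 241 g of ice would need 241·334 = 80494 J.
27706 J < 80494 J, so only part of the ice melts and the system sits at 0 °C.
m_melted·334 = 27706  ⇒  m_melted ≈ 82.95 g.

m_melted ≈ 83 g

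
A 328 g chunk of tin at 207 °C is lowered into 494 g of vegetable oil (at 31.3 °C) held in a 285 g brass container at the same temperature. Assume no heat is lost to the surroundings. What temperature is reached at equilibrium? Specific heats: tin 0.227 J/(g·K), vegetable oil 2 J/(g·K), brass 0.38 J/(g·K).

T_f ≈ 42.5 °C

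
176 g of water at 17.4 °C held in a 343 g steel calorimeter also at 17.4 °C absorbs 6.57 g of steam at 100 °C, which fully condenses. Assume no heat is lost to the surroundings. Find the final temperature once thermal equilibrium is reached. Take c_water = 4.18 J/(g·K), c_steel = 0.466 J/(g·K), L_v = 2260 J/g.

Setting the total heat transfer to zero:
steam→water at 100 °C releases m L_v = 6.57·2260 = 14848; condensed water 100 °C→T: 27.46(T − 100); water warms: 176·4.18·(T − 17.4) = 735.68(T − 17.4); steel cup: 343·0.466·(T − 17.4) = 159.84(T − 17.4)
922.98 T = 14848 + 2746.3 + 15582 = 33176
T ≈ 35.94 °C — below 100 °C, confirming all the steam condensed.

T_f ≈ 35.9 °C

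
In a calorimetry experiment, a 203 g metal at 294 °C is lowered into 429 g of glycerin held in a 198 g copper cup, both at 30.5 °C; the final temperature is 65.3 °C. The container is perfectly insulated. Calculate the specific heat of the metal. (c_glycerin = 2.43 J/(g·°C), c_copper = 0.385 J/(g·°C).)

c ≈ 0.839 J/(g·°C)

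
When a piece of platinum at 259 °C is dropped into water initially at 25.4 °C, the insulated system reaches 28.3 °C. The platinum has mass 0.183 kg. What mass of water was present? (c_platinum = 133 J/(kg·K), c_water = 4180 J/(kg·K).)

m ≈ 0.463 kg

Energy conservation, ΣQ = 0:
0.183×133×(28.3 − 259) + m×4180×(28.3 − 25.4) = 0
12122 m = 5615
m = 5615/12122 ≈ 0.4632 kg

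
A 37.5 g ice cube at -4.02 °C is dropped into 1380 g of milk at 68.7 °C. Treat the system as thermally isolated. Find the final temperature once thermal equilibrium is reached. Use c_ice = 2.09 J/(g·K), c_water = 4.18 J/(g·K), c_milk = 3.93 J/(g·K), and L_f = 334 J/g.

Net heat exchanged in the isolated system is zero:
warm ice to 0 °C: 37.5×2.09×(0 − (-4.02)) = 315.07
  latent heat to melt: 37.5×334 = 12525
  meltwater 0→T: 37.5×4.18×T = 156.75 T
  milk cools: 1380×3.93×(T − 68.7) = 5423.4(T − 68.7)
5580.2 T = 372588 − 12840 = 359748
T ≈ 64.47 °C. Since T > 0 °C, the all-ice-melts assumption holds.

T_f ≈ 64.5 °C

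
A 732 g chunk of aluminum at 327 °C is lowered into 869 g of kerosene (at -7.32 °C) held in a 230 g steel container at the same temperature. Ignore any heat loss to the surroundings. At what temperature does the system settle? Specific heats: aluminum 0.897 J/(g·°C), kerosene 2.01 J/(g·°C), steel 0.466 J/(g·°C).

T_f ≈ 80.1 °C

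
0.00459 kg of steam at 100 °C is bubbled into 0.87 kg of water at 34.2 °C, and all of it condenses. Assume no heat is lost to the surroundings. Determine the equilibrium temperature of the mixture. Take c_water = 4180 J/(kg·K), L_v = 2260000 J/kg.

T_f ≈ 37.4 °C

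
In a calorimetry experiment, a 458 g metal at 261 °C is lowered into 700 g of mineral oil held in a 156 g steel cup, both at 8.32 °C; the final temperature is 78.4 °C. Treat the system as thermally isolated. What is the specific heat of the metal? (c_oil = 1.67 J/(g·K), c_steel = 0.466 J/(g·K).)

Let T be the final temperature. ΣQ_i = 0:
458·c·(78.4 − 261) + 700·1.67·(78.4 − 8.32) + 156·0.466·(78.4 − 8.32) = 0
-83631 c = -87018
c = -87018/-83631 ≈ 1.041 J/(g·K)

c ≈ 1.04 J/(g·K)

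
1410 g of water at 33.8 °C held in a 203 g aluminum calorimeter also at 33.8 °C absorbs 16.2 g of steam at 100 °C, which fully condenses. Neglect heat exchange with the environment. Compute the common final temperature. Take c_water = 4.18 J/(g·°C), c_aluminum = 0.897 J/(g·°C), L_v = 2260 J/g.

T_f ≈ 40.5 °C

Conservation of energy gives ΣQ = 0:
condense steam: −16.2·2260 = −36612; condensed water 100 °C→T: 67.72(T − 100); water warms: 1410·4.18·(T − 33.8) = 5893.8(T − 33.8); cup: 182.09(T − 33.8)
6143.6 T = 36612 + 6771.6 + 205365 = 248749
T ≈ 40.49 °C, under the boiling point, so the assumption holds.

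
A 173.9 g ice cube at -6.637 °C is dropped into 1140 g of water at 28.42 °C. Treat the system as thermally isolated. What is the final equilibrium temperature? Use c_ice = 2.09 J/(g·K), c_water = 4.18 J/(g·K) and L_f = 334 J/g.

T_f ≈ 13.6 °C

Let T be the final temperature. ΣQ_i = 0:
warm ice to 0 °C: 173.9×2.09×(0 − (-6.637)) = 2412.2; fusion: m_ice L_f = 173.9×334 = 58083; meltwater 0→T: 173.9×4.18×T = 726.9 T; water cools: 1140×4.18×(T − 28.42) = 4765.2(T − 28.42)
5492.1 T = 135427 − 60495 = 74932
T ≈ 13.64 °C — above 0 °C, consistent with complete melting.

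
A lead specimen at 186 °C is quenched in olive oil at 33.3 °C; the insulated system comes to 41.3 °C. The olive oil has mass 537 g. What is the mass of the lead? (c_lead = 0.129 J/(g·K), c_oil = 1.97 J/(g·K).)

|Q_lead| = |Q_oil|:
m×0.129×(186 − 41.3) = 537×1.97×(41.3 − 33.3)
18.67 m = 8463.1  ⇒  m ≈ 453.4 g

m ≈ 453 g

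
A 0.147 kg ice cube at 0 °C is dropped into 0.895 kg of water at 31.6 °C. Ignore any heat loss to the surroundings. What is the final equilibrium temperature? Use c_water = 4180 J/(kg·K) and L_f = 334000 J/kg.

Net heat exchanged in the isolated system is zero:
fusion: m_ice L_f = 0.147×334000 = 49098
  warm the meltwater: 614.46 T
  water cools: 0.895×4180×(T − 31.6) = 3741.1(T − 31.6)
4355.6 T = 118219 − 49098 = 69121
T ≈ 15.87 °C (positive, so assuming full melt was valid).

T_f ≈ 15.9 °C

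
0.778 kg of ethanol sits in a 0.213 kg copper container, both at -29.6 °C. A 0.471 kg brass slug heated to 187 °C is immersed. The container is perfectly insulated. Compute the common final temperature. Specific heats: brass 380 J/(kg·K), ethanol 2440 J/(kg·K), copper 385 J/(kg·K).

T_f ≈ -11.6 °C

Conservation of energy gives ΣQ = 0:
0.471·380·(T − 187) + 0.778·2440·(T − (-29.6)) + 0.213·385·(T − (-29.6)) = 0
178.98(T − 187) + 1898.3(T − (-29.6)) + 82(T − (-29.6)) = 0
(178.98 + 1898.3 + 82) T = 178.98·187 + 1898.3·(-29.6) + 82·(-29.6)
T = -25148 / 2159.3 = -11.6 °C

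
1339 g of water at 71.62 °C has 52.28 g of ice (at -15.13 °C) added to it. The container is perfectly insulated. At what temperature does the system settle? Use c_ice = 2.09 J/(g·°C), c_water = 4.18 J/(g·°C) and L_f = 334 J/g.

Sum of m c ΔT and latent-heat terms is zero:
warm ice to 0 °C: 52.28×2.09×(0 − (-15.13)) = 1653.2
  fusion: m_ice L_f = 52.28×334 = 17462
  warm the meltwater: 218.53 T
  water cools: 1339×4.18×(T − 71.62) = 5597(T − 71.62)
5815.6 T = 400859 − 19115 = 381744
T ≈ 65.64 °C (positive, so assuming full melt was valid).

T_f ≈ 65.6 °C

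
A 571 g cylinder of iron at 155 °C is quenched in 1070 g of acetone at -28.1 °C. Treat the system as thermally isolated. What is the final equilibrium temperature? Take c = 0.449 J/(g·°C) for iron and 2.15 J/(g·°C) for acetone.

T_f ≈ -9.7 °C

Let T be the final temperature. ΣQ_i = 0:
571×0.449×(T − 155) + 1070×2.15×(T − (-28.1)) = 0
2556.9 T = -24905
T ≈ -9.74 °C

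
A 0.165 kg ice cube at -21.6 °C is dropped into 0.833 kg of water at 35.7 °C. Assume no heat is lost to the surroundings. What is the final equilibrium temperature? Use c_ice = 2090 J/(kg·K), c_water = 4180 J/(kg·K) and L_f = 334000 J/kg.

T_f ≈ 14.8 °C

Energy balance with sensible and latent terms:
ice -21.6→0 °C: 0.165·2090·21.6 = 7448.8
  fusion: m_ice L_f = 0.165·334000 = 55110
  warm the meltwater: 689.7 T
  water cools: 0.833·4180·(T − 35.7) = 3481.9(T − 35.7)
4171.6 T = 124305 − 62559 = 61746
T ≈ 14.80 °C — above 0 °C, consistent with complete melting.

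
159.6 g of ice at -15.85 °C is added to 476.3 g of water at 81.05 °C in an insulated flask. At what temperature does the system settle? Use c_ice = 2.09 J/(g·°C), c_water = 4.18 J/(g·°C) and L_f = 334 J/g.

T_f ≈ 38.7 °C

Let T be the final temperature. ΣQ_i = 0:
warm ice to 0 °C: 159.6·2.09·(0 − (-15.85)) = 5287; melt ice: 159.6·334 = 53306; warm the meltwater: 667.13 T; water cools: 476.3·4.18·(T − 81.05) = 1990.9(T − 81.05)
2658.1 T = 161365 − 58593 = 102772
T ≈ 38.66 °C — above 0 °C, consistent with complete melting.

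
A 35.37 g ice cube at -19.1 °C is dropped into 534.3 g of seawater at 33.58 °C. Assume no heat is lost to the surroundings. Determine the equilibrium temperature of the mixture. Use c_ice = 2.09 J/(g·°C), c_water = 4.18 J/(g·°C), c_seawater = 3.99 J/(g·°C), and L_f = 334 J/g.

Let T be the final temperature. ΣQ_i = 0:
ice -19.1→0 °C: 35.37·2.09·19.1 = 1411.9; melt ice: 35.37·334 = 11814; warm the meltwater: 147.85 T; seawater: 2131.9(T − 33.58)
2279.7 T = 71588 − 13226 = 58362
T ≈ 25.60 °C (positive, so assuming full melt was valid).

T_f ≈ 25.6 °C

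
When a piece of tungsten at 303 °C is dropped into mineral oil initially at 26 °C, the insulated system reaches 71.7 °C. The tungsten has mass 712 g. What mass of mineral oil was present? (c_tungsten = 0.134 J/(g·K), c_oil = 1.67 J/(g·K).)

m ≈ 289 g

Heat lost by the tungsten = heat gained by the oil:
712×0.134×(303 − 71.7) = m×1.67×(71.7 − 26)
76.32 m = 22068  ⇒  m ≈ 289.2 g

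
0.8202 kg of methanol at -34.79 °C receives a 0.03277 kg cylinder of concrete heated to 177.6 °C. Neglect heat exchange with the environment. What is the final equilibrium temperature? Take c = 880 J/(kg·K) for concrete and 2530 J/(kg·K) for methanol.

T_f ≈ -31.9 °C

Net heat exchanged in the isolated system is zero:
0.03277·880·(T − 177.6) + 0.8202·2530·(T − (-34.79)) = 0
(28.84 + 2075.1) T = 28.84·177.6 + 2075.1·(-34.79)
T = -67071 / 2103.9 = -31.9 °C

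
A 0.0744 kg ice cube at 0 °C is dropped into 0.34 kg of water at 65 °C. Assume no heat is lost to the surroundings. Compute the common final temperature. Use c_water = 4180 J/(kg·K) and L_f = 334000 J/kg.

Energy balance with sensible and latent terms:
fusion: m_ice L_f = 0.0744·334000 = 24850
  meltwater 0→T: 0.0744·4180·T = 310.99 T
  water cools: 0.34·4180·(T − 65) = 1421.2(T − 65)
1732.2 T = 92378 − 24850 = 67528
T ≈ 38.98 °C. Since T > 0 °C, the all-ice-melts assumption holds.

T_f ≈ 39.0 °C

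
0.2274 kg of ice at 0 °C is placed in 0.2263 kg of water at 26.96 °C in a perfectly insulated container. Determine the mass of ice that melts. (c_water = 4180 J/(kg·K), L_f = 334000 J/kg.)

m_melted ≈ 0.0764 kg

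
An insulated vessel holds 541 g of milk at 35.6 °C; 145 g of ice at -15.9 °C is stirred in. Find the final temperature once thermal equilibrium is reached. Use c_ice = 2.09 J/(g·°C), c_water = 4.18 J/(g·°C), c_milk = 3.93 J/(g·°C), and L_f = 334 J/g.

Energy balance with sensible and latent terms:
ice -15.9→0 °C: 145·2.09·15.9 = 4818.5
  fusion: m_ice L_f = 145·334 = 48430
  meltwater 0→T: 145·4.18·T = 606.1 T
  milk: 2126.1(T − 35.6)
2732.2 T = 75690 − 53248 = 22442
T ≈ 8.21 °C (positive, so assuming full melt was valid).

T_f ≈ 8.2 °C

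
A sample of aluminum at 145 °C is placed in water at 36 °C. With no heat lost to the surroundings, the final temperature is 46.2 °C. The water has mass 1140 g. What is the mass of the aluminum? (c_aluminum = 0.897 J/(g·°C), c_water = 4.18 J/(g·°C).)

m ≈ 548 g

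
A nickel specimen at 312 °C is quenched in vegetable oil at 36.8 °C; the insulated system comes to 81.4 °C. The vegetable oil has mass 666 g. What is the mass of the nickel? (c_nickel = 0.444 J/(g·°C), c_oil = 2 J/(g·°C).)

Heat lost by the nickel = heat gained by the oil:
m·0.444·(312 − 81.4) = 666·2·(81.4 − 36.8)
102.39 m = 59407  ⇒  m ≈ 580.2 g

m ≈ 580 g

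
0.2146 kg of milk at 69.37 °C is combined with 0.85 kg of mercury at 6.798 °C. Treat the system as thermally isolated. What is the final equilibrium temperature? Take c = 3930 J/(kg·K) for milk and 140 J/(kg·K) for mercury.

T_f ≈ 61.6 °C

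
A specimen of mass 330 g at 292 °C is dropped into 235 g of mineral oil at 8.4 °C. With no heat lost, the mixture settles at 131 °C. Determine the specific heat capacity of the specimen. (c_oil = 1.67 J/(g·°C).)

c ≈ 0.906 J/(g·°C)

m_s c (T_s − T_f) = m_oil c_oil (T_f − T_0):
330×c×(292 − 131) = 235×1.67×(131 − 8.4)
53130 c = 48114  ⇒  c ≈ 0.9056 J/(g·°C)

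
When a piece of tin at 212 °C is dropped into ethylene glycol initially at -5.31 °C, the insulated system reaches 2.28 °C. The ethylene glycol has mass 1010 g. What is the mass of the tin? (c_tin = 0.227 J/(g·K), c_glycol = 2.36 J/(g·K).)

Setting the total heat transfer to zero:
m·0.227·(2.28 − 212) + 1010·2.36·(2.28 − (-5.31)) = 0
-47.61 m = -18092
m = -18092/-47.61 ≈ 380 g

m ≈ 380 g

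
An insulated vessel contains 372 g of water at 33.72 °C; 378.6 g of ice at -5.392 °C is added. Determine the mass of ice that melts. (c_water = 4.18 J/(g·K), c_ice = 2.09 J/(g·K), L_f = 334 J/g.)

m_melted ≈ 144 g

Heat available from the water dropping to 0 °C: 372·4.18·33.72 = 52433 J.
Of that, 378.6·2.09·5.392 = 4266.5 J goes to bring the ice to 0 °C, leaving 48167 J.
Melting all 378.6 g of ice would need 378.6·334 = 126452 J.
Since 48167 < 126452 J, not all the ice melts; equilibrium is at 0 °C.
m_melt = 48167 / L_f = 144.2 g.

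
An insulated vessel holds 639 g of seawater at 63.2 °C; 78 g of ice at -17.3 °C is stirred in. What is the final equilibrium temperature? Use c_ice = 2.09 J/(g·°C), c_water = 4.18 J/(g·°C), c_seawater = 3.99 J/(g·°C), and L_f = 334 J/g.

T_f ≈ 46.0 °C

Taking heat into each body as positive, Σ m c ΔT = 0:
ice -17.3→0 °C: 78×2.09×17.3 = 2820.2
  fusion: m_ice L_f = 78×334 = 26052
  warm the meltwater: 326.04 T
  seawater: 2549.6(T − 63.2)
2875.7 T = 161135 − 28872 = 132263
T ≈ 45.99 °C. Since T > 0 °C, the all-ice-melts assumption holds.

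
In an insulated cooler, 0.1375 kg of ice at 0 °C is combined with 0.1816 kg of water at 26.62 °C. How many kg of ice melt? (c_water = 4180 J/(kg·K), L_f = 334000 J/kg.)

m_melted ≈ 0.0605 kg

Cooling the water to 0 °C releases 0.1816·4180·26.62 = 20207 J.
Melting all 0.1375 kg of ice would need 0.1375·334000 = 45925 J.
That's not enough to melt it all — equilibrium is at 0 °C with ice remaining.
m_melted·334000 = 20207  ⇒  m_melted ≈ 0.0605 kg.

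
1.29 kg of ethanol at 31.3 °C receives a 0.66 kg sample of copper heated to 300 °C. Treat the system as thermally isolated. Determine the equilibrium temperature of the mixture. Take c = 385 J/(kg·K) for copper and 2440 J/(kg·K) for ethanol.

T_f ≈ 51.4 °C

Heat lost by the copper equals heat gained by the ethanol:
0.66×385×(300 − T) = 1.29×2440×(T − 31.3)
254.1(300 − T) = 3147.6(T − 31.3)
3401.7 T = 174750  ⇒  T ≈ 51.37 °C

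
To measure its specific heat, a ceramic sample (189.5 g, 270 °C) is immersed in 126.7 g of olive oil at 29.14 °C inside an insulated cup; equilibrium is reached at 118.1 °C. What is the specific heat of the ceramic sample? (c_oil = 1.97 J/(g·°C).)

c ≈ 0.771 J/(g·°C)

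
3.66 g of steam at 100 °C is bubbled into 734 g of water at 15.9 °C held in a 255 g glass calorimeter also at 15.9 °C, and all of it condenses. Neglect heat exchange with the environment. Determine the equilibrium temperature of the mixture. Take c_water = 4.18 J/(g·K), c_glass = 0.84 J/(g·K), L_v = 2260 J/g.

T_f ≈ 18.8 °C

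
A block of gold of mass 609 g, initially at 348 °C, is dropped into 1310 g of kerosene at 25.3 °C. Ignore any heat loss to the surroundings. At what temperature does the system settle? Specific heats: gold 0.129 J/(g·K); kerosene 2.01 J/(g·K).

T_f ≈ 34.6 °C

Heat gained plus heat lost sum to zero:
609·0.129·(T − 348) + 1310·2.01·(T − 25.3) = 0
78.56(T − 348) + 2633.1(T − 25.3) = 0
2711.7 T = 93957
T = 93957 / 2711.7 = 34.6 °C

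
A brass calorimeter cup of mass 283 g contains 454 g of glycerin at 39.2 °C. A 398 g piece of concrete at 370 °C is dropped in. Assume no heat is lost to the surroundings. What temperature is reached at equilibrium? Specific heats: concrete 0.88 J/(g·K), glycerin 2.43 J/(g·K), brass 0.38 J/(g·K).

Net heat exchanged in the isolated system is zero:
398·0.88·(T − 370) + 454·2.43·(T − 39.2) + 283·0.38·(T − 39.2) = 0
(350.24 + 1103.2 + 107.54) T = 350.24·370 + 1103.2·39.2 + 107.54·39.2
T = 177051 / 1561 = 113 °C

T_f ≈ 113.4 °C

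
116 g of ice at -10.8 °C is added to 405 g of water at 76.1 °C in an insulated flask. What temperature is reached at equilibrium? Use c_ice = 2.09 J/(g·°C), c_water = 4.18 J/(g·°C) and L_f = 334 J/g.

T_f ≈ 40.2 °C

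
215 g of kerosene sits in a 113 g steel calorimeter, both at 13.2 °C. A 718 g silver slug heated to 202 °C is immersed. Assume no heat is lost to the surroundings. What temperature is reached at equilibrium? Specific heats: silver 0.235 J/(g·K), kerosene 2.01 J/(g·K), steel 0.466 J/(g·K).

T_f ≈ 61.9 °C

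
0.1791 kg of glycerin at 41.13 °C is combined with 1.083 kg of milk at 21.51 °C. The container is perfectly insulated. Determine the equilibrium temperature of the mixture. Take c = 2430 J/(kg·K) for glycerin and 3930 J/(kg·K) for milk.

T_f ≈ 23.3 °C

Net heat exchanged in the isolated system is zero:
0.1791·2430·(T − 41.13) + 1.083·3930·(T − 21.51) = 0
435.21(T − 41.13) + 4256.2(T − 21.51) = 0
(435.21 + 4256.2) T = 435.21·41.13 + 4256.2·21.51
T ≈ 23.33 °C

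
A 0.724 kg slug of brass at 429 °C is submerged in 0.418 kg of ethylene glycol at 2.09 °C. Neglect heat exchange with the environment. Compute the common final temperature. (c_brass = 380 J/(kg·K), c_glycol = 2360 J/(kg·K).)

T_f ≈ 95.2 °C

Heat gained plus heat lost sum to zero:
0.724·380·(T − 429) + 0.418·2360·(T − 2.09) = 0
275.12(T − 429) + 986.48(T − 2.09) = 0
1261.6 T = 120088
T = 120088 / 1261.6 = 95.2 °C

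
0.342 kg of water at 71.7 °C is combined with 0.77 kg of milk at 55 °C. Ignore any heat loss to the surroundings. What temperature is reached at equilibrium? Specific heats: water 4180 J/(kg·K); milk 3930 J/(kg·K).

Taking heat into each body as positive, Σ m c ΔT = 0:
0.342*4180*(T − 71.7) + 0.77*3930*(T − 55) = 0
1429.6(T − 71.7) + 3026.1(T − 55) = 0
4455.7 T = 268935
T ≈ 60.36 °C

T_f ≈ 60.4 °C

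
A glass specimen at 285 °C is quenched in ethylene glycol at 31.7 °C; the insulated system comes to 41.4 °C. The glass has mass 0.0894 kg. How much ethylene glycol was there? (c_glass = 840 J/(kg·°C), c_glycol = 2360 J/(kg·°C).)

|Q_glass| = |Q_glycol|:
0.0894·840·(285 − 41.4) = m·2360·(41.4 − 31.7)
22892 m = 18293  ⇒  m ≈ 0.7991 kg

m ≈ 0.799 kg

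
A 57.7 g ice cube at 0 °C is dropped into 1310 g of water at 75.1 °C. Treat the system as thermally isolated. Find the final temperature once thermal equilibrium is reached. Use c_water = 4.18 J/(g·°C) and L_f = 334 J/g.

T_f ≈ 68.6 °C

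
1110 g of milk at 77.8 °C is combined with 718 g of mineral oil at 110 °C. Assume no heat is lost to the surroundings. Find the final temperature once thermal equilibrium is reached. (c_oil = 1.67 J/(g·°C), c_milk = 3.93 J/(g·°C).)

T_f ≈ 84.7 °C

Set heat shed by the hot body equal to heat absorbed by the cold body:
718*1.67*(110 − T) = 1110*3.93*(T − 77.8)
1199.1(110 − T) = 4362.3(T − 77.8)
5561.4 T = 471284  ⇒  T ≈ 84.74 °C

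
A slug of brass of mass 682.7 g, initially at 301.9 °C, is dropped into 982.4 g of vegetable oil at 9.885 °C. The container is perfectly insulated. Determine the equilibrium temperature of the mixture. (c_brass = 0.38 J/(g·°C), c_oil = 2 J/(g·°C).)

T_f ≈ 43.9 °C

Heat gained plus heat lost sum to zero:
682.7·0.38·(T − 301.9) + 982.4·2·(T − 9.885) = 0
259.43(T − 301.9) + 1964.8(T − 9.885) = 0
(259.43 + 1964.8) T = 259.43·301.9 + 1964.8·9.885
T = 97743/2224.2 ≈ 43.94 °C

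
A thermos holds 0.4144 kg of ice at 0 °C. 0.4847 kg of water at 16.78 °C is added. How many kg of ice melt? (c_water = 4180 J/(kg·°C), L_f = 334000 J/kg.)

m_melted ≈ 0.102 kg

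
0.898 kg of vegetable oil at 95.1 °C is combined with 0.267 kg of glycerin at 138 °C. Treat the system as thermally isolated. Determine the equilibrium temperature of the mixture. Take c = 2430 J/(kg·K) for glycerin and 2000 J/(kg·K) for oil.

|Q_glycerin| = |Q_oil|:
0.267·2430·(138 − T) = 0.898·2000·(T − 95.1)
648.81(138 − T) = 1796(T − 95.1)
2444.8 T = 260335  ⇒  T ≈ 106.48 °C

T_f ≈ 106.5 °C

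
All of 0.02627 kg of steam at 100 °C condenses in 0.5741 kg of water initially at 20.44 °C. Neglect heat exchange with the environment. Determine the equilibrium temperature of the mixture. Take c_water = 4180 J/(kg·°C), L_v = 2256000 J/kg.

T_f ≈ 47.5 °C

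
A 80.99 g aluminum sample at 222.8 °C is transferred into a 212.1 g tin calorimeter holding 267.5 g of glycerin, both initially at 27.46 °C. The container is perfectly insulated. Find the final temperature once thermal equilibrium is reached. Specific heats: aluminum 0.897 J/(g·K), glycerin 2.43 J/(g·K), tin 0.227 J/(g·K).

T_f ≈ 45.9 °C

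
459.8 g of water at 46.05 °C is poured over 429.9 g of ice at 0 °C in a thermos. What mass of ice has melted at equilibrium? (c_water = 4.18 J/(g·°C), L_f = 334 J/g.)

Heat available from the water dropping to 0 °C: 459.8·4.18·46.05 = 88506 J.
To melt every bit of ice: 429.9·334 = 143587 J.
88506 J < 143587 J, so only part of the ice melts and the system sits at 0 °C.
m_melt = 88506 / L_f = 265 g.

m_melted ≈ 265 g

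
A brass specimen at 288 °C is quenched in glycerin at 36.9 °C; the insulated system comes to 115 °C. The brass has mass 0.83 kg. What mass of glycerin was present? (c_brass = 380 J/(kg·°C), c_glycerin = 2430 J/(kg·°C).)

m ≈ 0.288 kg

Heat gained plus heat lost sum to zero:
0.83×380×(115 − 288) + m×2430×(115 − 36.9) = 0
189783 m = 54564
m = 54564/189783 ≈ 0.2875 kg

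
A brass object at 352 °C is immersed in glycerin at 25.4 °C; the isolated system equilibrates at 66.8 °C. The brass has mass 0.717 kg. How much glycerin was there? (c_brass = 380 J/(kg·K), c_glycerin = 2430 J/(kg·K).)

Setting the total heat transfer to zero:
0.717×380×(66.8 − 352) + m×2430×(66.8 − 25.4) = 0
100602 m = 77706
m = 77706/100602 ≈ 0.7724 kg

m ≈ 0.772 kg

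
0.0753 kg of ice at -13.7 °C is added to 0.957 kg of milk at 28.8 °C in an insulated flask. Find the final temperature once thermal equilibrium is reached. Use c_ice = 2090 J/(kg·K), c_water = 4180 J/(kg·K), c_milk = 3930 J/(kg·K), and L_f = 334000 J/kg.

Heat gained plus heat lost sum to zero:
ice -13.7→0 °C: 0.0753·2090·13.7 = 2156.1
  fusion: m_ice L_f = 0.0753·334000 = 25150
  meltwater 0→T: 0.0753·4180·T = 314.75 T
  milk cools: 0.957·3930·(T − 28.8) = 3761(T − 28.8)
4075.8 T = 108317 − 27306 = 81011
T ≈ 19.88 °C. Since T > 0 °C, the all-ice-melts assumption holds.

T_f ≈ 19.9 °C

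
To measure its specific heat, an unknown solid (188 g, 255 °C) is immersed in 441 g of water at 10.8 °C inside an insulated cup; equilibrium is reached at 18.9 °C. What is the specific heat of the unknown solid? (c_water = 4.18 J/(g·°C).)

c ≈ 0.336 J/(g·°C)

Energy conservation, ΣQ = 0:
188×c×(18.9 − 255) + 441×4.18×(18.9 − 10.8) = 0
-44387 c = -14931
c = -14931/-44387 ≈ 0.3364 J/(g·°C)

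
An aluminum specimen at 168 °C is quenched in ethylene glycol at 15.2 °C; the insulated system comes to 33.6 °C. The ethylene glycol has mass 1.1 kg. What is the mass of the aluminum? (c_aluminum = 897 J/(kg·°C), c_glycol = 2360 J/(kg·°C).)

m ≈ 0.396 kg

|Q_aluminum| = |Q_glycol|:
m·897·(168 − 33.6) = 1.1·2360·(33.6 − 15.2)
120557 m = 47766  ⇒  m ≈ 0.3962 kg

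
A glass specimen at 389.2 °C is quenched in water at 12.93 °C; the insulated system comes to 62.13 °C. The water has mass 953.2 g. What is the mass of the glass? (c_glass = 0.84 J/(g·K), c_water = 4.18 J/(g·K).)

m ≈ 714 g

Energy conservation, ΣQ = 0:
m·0.84·(62.13 − 389.2) + 953.2·4.18·(62.13 − 12.93) = 0
-274.74 m = -196031
m = -196031/-274.74 ≈ 713.5 g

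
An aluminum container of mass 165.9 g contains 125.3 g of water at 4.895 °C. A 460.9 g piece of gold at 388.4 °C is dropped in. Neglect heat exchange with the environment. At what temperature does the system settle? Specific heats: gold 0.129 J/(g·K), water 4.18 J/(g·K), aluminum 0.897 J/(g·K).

Energy conservation, ΣQ = 0:
460.9·0.129·(T − 388.4) + 125.3·4.18·(T − 4.895) + 165.9·0.897·(T − 4.895) = 0
59.46(T − 388.4) + 523.75(T − 4.895) + 148.81(T − 4.895) = 0
(59.46 + 523.75 + 148.81) T = 59.46·388.4 + 523.75·4.895 + 148.81·4.895
T = 26385/732.02 ≈ 36.04 °C

T_f ≈ 36.0 °C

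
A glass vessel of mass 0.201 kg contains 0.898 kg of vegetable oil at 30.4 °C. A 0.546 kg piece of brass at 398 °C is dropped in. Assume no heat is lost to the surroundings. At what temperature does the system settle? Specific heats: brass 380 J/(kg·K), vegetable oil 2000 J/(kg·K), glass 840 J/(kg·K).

T_f ≈ 65.5 °C

T_f is the heat-capacity-weighted average of the initial temperatures:
T_f = (207.48*398 + 1796*30.4 + 168.84*30.4) / (207.48 + 1796 + 168.84)
    = 142308 / 2172.3 ≈ 65.51 °C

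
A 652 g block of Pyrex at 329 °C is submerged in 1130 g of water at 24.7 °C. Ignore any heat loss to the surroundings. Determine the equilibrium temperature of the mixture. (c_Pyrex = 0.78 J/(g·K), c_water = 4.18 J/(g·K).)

Heat gained plus heat lost sum to zero:
652*0.78*(T − 329) + 1130*4.18*(T − 24.7) = 0
508.56(T − 329) + 4723.4(T − 24.7) = 0
5232 T = 283984
T = 283984/5232 ≈ 54.28 °C

T_f ≈ 54.3 °C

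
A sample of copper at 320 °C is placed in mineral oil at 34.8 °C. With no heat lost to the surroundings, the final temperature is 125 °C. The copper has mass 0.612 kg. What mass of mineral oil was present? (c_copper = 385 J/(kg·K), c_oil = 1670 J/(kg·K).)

Energy conservation, ΣQ = 0:
0.612×385×(125 − 320) + m×1670×(125 − 34.8) = 0
150634 m = 45946
m = 45946/150634 ≈ 0.305 kg

m ≈ 0.305 kg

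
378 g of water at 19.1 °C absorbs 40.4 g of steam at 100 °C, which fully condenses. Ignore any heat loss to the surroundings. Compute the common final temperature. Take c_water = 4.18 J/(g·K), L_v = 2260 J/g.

T_f ≈ 79.1 °C

Heat gained plus heat lost sum to zero:
steam→water at 100 °C releases m L_v = 40.4×2260 = 91304; condensed water 100 °C→T: 168.87(T − 100); original water: 1580(T − 19.1)
1748.9 T = 91304 + 16887 + 30179 = 138370
T ≈ 79.12 °C (< 100 °C, so full condensation is consistent).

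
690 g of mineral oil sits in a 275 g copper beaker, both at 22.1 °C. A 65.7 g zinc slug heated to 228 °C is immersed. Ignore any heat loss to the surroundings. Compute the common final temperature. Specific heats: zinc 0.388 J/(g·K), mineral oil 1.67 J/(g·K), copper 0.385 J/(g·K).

T_f = Σ m_i c_i T_i / Σ m_i c_i:
T_f = (25.49×228 + 1152.3×22.1 + 105.88×22.1) / (25.49 + 1152.3 + 105.88)
    = 33618 / 1283.7 ≈ 26.19 °C

T_f ≈ 26.2 °C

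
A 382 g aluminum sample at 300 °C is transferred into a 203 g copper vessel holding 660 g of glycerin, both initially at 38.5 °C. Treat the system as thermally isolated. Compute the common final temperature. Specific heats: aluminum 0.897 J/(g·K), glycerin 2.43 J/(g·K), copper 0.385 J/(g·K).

T_f ≈ 82.8 °C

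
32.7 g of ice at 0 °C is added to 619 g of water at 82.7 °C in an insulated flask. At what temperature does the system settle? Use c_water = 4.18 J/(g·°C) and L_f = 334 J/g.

Heat gained plus heat lost sum to zero:
melt ice: 32.7·334 = 10922
  warm the meltwater: 136.69 T
  water cools: 619·4.18·(T − 82.7) = 2587.4(T − 82.7)
2724.1 T = 213980 − 10922 = 203058
T ≈ 74.54 °C. Since T > 0 °C, the all-ice-melts assumption holds.

T_f ≈ 74.5 °C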